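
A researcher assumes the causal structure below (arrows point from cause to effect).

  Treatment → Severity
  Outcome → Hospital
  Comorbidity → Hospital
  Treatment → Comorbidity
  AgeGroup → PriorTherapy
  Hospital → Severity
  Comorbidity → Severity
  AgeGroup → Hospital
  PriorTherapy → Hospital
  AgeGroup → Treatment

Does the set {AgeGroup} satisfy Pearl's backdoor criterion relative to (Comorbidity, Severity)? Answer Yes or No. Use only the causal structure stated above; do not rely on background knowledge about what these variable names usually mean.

No

Backdoor paths from Comorbidity to Severity (paths whose first edge points into Comorbidity):
  P1: Comorbidity <- Treatment <- AgeGroup -> PriorTherapy -> Hospital -> Severity
  P2: Comorbidity <- Treatment <- AgeGroup -> Hospital -> Severity
  P3: Comorbidity <- Treatment -> Severity
Condition 1 (no descendant of Comorbidity in the set): holds — descendants of Comorbidity are {Hospital, Severity}; none are in {AgeGroup}.
Condition 2 (every backdoor path blocked by {AgeGroup}):
  P1: blocked at fork node AgeGroup ∈ conditioning set.
  P2: blocked at fork node AgeGroup ∈ conditioning set.
  P3: open — no interior node is in the conditioning set.
{AgeGroup} does not satisfy the backdoor criterion.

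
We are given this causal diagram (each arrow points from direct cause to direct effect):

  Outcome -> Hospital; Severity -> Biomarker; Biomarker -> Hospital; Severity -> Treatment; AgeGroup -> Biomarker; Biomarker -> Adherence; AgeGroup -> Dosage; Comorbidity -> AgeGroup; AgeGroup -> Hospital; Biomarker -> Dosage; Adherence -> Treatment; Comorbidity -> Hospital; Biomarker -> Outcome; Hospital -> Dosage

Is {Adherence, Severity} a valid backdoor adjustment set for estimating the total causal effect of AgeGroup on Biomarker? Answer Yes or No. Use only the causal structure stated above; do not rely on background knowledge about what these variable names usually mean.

Backdoor paths from AgeGroup to Biomarker (paths whose first edge points into AgeGroup):
  P1: AgeGroup <- Comorbidity -> Hospital <- Biomarker
  P2: AgeGroup <- Comorbidity -> Hospital <- Outcome <- Biomarker
  P3: AgeGroup <- Comorbidity -> Hospital -> Dosage <- Biomarker
Condition 1 (no descendant of AgeGroup in the set): FAILS — Adherence is a descendant of AgeGroup.
Condition 2 (every backdoor path blocked by {Adherence, Severity}):
  P1: blocked at collider Hospital (neither it nor any descendant is in the conditioning set).
  P2: blocked at collider Hospital (neither it nor any descendant is in the conditioning set).
  P3: blocked at collider Dosage (neither it nor any descendant is in the conditioning set).
{Adherence, Severity} does not satisfy the backdoor criterion.

No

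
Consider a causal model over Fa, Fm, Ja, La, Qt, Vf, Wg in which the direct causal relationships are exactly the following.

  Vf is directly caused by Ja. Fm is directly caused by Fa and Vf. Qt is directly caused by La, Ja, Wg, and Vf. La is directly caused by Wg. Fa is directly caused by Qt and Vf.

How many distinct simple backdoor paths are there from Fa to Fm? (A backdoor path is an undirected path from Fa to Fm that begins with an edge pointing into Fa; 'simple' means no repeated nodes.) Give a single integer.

3

A backdoor path from Fa to Fm is any simple undirected path whose first edge points into Fa (i.e. leaves Fa via a parent).
Parents of Fa: {Qt, Vf}.
Enumerating:
  P1: Fa <- Vf -> Fm
  P2: Fa <- Qt <- Ja -> Vf -> Fm
  P3: Fa <- Qt <- Vf -> Fm
That exhausts the simple backdoor paths. Count: 3.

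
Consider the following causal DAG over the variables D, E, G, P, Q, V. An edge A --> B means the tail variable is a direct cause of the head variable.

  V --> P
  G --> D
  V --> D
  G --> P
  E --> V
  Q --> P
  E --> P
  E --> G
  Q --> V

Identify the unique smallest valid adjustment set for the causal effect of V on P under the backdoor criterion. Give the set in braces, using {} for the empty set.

{E, Q}

Variables eligible for adjustment (non-descendants of V, excluding V and P): {E, G, Q}.
Backdoor paths from V to P:
  P1: V <- E -> G -> P
  P2: V <- E -> P
  P3: V <- Q -> P
The empty set is not sufficient: P1 (V <- E -> G -> P) has no collider blocking it and no conditioned non-collider, so it is open.
Try {E, Q}:
  P1: blocked at fork node E ∈ conditioning set.
  P2: blocked at fork node E ∈ conditioning set.
  P3: blocked at fork node Q ∈ conditioning set.
{E, Q} contains no descendant of V and blocks every backdoor path.
Every element of {E, Q} is needed (dropping E leaves P1 open; dropping Q leaves P3 open), so no proper subset is valid.
Among all size-2 subsets of the eligible variables, only {E, Q} blocks every backdoor path, so it is the unique smallest valid adjustment set.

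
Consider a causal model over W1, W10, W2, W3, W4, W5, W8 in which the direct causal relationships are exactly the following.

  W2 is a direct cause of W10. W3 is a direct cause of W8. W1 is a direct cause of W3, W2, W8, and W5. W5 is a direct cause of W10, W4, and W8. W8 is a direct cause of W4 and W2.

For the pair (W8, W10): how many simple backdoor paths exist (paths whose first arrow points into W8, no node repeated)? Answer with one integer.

A backdoor path from W8 to W10 is any simple undirected path whose first edge points into W8 (i.e. leaves W8 via a parent).
Parents of W8: {W1, W3, W5}.
Enumerating:
  P1: W8 <- W1 -> W5 -> W10
  P2: W8 <- W1 -> W2 -> W10
  P3: W8 <- W5 <- W1 -> W2 -> W10
  P4: W8 <- W5 -> W10
  P5: W8 <- W3 <- W1 -> W5 -> W10
  P6: W8 <- W3 <- W1 -> W2 -> W10
That exhausts the simple backdoor paths. Count: 6.

6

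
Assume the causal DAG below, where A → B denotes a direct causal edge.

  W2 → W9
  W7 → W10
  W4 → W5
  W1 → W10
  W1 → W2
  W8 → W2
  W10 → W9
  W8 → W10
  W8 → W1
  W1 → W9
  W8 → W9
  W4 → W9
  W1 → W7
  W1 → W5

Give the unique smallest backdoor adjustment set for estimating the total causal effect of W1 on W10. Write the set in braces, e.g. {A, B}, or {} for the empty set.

Variables eligible for adjustment (non-descendants of W1, excluding W1 and W10): {W4, W8}.
Backdoor paths from W1 to W10:
  P1: W1 <- W8 -> W2 -> W9 <- W10
  P2: W1 <- W8 -> W10
  P3: W1 <- W8 -> W9 <- W10
The empty set is not sufficient: P2 (W1 <- W8 -> W10) has no collider blocking it and no conditioned non-collider, so it is open.
Try {W8}:
  P1: blocked at fork node W8 ∈ conditioning set.
  P2: blocked at fork node W8 ∈ conditioning set.
  P3: blocked at fork node W8 ∈ conditioning set.
{W8} contains no descendant of W1 and blocks every backdoor path.
No other singleton works — e.g. {W4} leaves P2 open — so {W8} is the unique smallest valid adjustment set.

{W8}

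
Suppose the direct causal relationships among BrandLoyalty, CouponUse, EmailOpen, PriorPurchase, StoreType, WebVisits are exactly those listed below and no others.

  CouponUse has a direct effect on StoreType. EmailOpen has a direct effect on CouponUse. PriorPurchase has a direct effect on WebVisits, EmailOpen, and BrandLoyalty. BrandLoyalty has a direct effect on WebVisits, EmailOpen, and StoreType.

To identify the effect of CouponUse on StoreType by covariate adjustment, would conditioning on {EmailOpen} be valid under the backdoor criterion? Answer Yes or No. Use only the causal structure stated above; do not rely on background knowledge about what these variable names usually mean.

Yes

Backdoor paths from CouponUse to StoreType (paths whose first edge points into CouponUse):
  P1: CouponUse <- EmailOpen <- PriorPurchase -> BrandLoyalty -> StoreType
  P2: CouponUse <- EmailOpen <- PriorPurchase -> WebVisits <- BrandLoyalty -> StoreType
  P3: CouponUse <- EmailOpen <- BrandLoyalty -> StoreType
Condition 1 (no descendant of CouponUse in the set): holds — descendants of CouponUse are {StoreType}; none are in {EmailOpen}.
Condition 2 (every backdoor path blocked by {EmailOpen}):
  P1: blocked at chain node EmailOpen ∈ conditioning set.
  P2: blocked at chain node EmailOpen ∈ conditioning set.
  P3: blocked at chain node EmailOpen ∈ conditioning set.
{EmailOpen} satisfies the backdoor criterion.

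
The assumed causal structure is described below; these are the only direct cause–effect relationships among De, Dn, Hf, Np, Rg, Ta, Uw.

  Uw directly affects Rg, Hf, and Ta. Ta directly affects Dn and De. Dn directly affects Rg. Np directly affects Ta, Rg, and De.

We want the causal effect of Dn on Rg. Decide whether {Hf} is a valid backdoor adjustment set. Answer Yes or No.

Backdoor paths from Dn to Rg (paths whose first edge points into Dn):
  P1: Dn <- Ta <- Uw -> Rg
  P2: Dn <- Ta <- Np -> Rg
  P3: Dn <- Ta -> De <- Np -> Rg
Condition 1 (no descendant of Dn in the set): holds — descendants of Dn are {Rg}; none are in {Hf}.
Condition 2 (every backdoor path blocked by {Hf}):
  P1: open — no interior node is in the conditioning set.
  P2: open — no interior node is in the conditioning set.
  P3: blocked at collider De (neither it nor any descendant is in the conditioning set).
{Hf} does not satisfy the backdoor criterion.

No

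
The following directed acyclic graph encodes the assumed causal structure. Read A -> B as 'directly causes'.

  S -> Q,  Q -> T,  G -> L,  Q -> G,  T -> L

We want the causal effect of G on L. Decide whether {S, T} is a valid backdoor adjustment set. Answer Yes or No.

Yes

Backdoor paths from G to L (paths whose first edge points into G):
  P1: G <- Q -> T -> L
Condition 1 (no descendant of G in the set): holds — descendants of G are {L}; none are in {S, T}.
Condition 2 (every backdoor path blocked by {S, T}):
  P1: blocked at chain node T ∈ conditioning set.
{S, T} satisfies the backdoor criterion.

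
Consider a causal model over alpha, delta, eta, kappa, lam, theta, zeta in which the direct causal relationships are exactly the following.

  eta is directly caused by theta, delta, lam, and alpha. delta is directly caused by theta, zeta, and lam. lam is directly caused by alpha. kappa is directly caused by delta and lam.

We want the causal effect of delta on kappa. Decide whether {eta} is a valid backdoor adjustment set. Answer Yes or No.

No

Backdoor paths from delta to kappa (paths whose first edge points into delta):
  P1: delta <- theta -> eta <- alpha -> lam -> kappa
  P2: delta <- theta -> eta <- lam -> kappa
  P3: delta <- lam -> kappa
Condition 1 (no descendant of delta in the set): FAILS — eta is a descendant of delta.
Condition 2 (every backdoor path blocked by {eta}):
  P1: open — collider(s) eta are conditioned on (or have a conditioned descendant) and no non-collider on the path is in the set.
  P2: open — collider(s) eta are conditioned on (or have a conditioned descendant) and no non-collider on the path is in the set.
  P3: open — no interior node is in the conditioning set.
{eta} does not satisfy the backdoor criterion.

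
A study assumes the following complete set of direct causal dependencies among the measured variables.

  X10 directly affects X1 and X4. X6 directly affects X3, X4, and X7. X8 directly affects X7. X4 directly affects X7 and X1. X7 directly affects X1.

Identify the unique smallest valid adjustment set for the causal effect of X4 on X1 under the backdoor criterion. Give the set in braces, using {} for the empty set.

{X10, X6}

Variables eligible for adjustment (non-descendants of X4, excluding X4 and X1): {X10, X3, X6, X8}.
Backdoor paths from X4 to X1:
  P1: X4 <- X6 -> X7 -> X1
  P2: X4 <- X10 -> X1
The empty set is not sufficient: P1 (X4 <- X6 -> X7 -> X1) has no collider blocking it and no conditioned non-collider, so it is open.
Try {X10, X6}:
  P1: blocked at fork node X6 ∈ conditioning set.
  P2: blocked at fork node X10 ∈ conditioning set.
{X10, X6} contains no descendant of X4 and blocks every backdoor path.
Every element of {X10, X6} is needed (dropping X10 leaves P2 open; dropping X6 leaves P1 open), so no proper subset is valid.
Among all size-2 subsets of the eligible variables, only {X10, X6} blocks every backdoor path, so it is the unique smallest valid adjustment set.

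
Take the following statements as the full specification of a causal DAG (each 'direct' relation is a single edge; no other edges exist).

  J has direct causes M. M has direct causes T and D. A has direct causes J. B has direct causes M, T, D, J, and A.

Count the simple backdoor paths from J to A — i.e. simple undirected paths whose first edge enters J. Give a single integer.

3

A backdoor path from J to A is any simple undirected path whose first edge points into J (i.e. leaves J via a parent).
Parents of J: {M}.
Enumerating:
  P1: J <- M <- T -> B <- A
  P2: J <- M <- D -> B <- A
  P3: J <- M -> B <- A
That exhausts the simple backdoor paths. Count: 3.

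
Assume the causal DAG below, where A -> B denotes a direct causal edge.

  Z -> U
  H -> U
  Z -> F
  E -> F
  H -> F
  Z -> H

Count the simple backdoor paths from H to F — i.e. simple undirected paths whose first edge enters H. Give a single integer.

1

A backdoor path from H to F is any simple undirected path whose first edge points into H (i.e. leaves H via a parent).
Parents of H: {Z}.
Enumerating:
  P1: H <- Z -> F
That exhausts the simple backdoor paths. Count: 1.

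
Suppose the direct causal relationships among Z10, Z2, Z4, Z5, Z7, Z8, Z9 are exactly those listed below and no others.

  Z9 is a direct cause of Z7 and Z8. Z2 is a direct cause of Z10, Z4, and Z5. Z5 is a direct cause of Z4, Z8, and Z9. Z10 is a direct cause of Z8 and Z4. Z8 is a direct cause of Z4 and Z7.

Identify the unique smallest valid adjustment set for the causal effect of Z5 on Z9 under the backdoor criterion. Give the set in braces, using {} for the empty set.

{}

Variables eligible for adjustment (non-descendants of Z5, excluding Z5 and Z9): {Z10, Z2}.
Backdoor paths from Z5 to Z9:
  P1: Z5 <- Z2 -> Z10 -> Z8 <- Z9
  P2: Z5 <- Z2 -> Z10 -> Z8 -> Z7 <- Z9
  P3: Z5 <- Z2 -> Z10 -> Z4 <- Z8 <- Z9
  P4: Z5 <- Z2 -> Z10 -> Z4 <- Z8 -> Z7 <- Z9
  P5: Z5 <- Z2 -> Z4 <- Z10 -> Z8 <- Z9
  P6: Z5 <- Z2 -> Z4 <- Z10 -> Z8 -> Z7 <- Z9
  P7: Z5 <- Z2 -> Z4 <- Z8 <- Z9
  P8: Z5 <- Z2 -> Z4 <- Z8 -> Z7 <- Z9
Each backdoor path contains an unconditioned collider, so every path is already blocked with the empty conditioning set:
  P1: blocked at collider Z8 (neither it nor any descendant is in the conditioning set).
  P2: blocked at collider Z7 (neither it nor any descendant is in the conditioning set).
  P3: blocked at collider Z4 (neither it nor any descendant is in the conditioning set).
  P4: blocked at collider Z4 (neither it nor any descendant is in the conditioning set).
  P5: blocked at collider Z4 (neither it nor any descendant is in the conditioning set).
  P6: blocked at collider Z4 (neither it nor any descendant is in the conditioning set).
  P7: blocked at collider Z4 (neither it nor any descendant is in the conditioning set).
  P8: blocked at collider Z4 (neither it nor any descendant is in the conditioning set).
The empty set is therefore the unique smallest valid set.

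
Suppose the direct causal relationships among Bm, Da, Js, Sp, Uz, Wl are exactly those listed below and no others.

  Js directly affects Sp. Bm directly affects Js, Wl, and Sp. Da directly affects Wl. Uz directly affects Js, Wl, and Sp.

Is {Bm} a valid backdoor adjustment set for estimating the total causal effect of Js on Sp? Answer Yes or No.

No

Backdoor paths from Js to Sp (paths whose first edge points into Js):
  P1: Js <- Bm -> Wl <- Uz -> Sp
  P2: Js <- Bm -> Sp
  P3: Js <- Uz -> Wl <- Bm -> Sp
  P4: Js <- Uz -> Sp
Condition 1 (no descendant of Js in the set): holds — descendants of Js are {Sp}; none are in {Bm}.
Condition 2 (every backdoor path blocked by {Bm}):
  P1: blocked at fork node Bm ∈ conditioning set.
  P2: blocked at fork node Bm ∈ conditioning set.
  P3: blocked at collider Wl (neither it nor any descendant is in the conditioning set).
  P4: open — no interior node is in the conditioning set.
{Bm} does not satisfy the backdoor criterion.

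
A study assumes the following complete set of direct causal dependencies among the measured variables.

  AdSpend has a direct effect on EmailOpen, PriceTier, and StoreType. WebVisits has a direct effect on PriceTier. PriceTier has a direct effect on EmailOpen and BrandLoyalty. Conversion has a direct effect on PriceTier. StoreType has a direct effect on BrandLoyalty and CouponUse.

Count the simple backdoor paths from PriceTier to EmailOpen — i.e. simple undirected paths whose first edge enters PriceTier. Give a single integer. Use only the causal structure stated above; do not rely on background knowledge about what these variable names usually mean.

A backdoor path from PriceTier to EmailOpen is any simple undirected path whose first edge points into PriceTier (i.e. leaves PriceTier via a parent).
Parents of PriceTier: {AdSpend, Conversion, WebVisits}.
Enumerating:
  P1: PriceTier <- AdSpend -> EmailOpen
That exhausts the simple backdoor paths. Count: 1.

1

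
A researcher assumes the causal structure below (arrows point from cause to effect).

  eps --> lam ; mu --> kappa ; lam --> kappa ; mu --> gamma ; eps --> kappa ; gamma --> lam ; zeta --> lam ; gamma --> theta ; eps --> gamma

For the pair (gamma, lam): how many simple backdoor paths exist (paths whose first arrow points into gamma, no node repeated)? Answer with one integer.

A backdoor path from gamma to lam is any simple undirected path whose first edge points into gamma (i.e. leaves gamma via a parent).
Parents of gamma: {eps, mu}.
Enumerating:
  P1: gamma <- mu -> kappa <- eps -> lam
  P2: gamma <- mu -> kappa <- lam
  P3: gamma <- eps -> lam
  P4: gamma <- eps -> kappa <- lam
That exhausts the simple backdoor paths. Count: 4.

4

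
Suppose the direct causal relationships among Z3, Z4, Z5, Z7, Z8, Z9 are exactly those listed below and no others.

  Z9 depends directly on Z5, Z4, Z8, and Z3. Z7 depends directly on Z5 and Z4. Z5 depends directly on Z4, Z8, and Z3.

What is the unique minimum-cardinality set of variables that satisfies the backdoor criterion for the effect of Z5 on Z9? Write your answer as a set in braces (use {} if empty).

Variables eligible for adjustment (non-descendants of Z5, excluding Z5 and Z9): {Z3, Z4, Z8}.
Backdoor paths from Z5 to Z9:
  P1: Z5 <- Z4 -> Z9
  P2: Z5 <- Z8 -> Z9
  P3: Z5 <- Z3 -> Z9
The empty set is not sufficient: P1 (Z5 <- Z4 -> Z9) has no collider blocking it and no conditioned non-collider, so it is open.
Try {Z3, Z4, Z8}:
  P1: blocked at fork node Z4 ∈ conditioning set.
  P2: blocked at fork node Z8 ∈ conditioning set.
  P3: blocked at fork node Z3 ∈ conditioning set.
{Z3, Z4, Z8} contains no descendant of Z5 and blocks every backdoor path.
Every element of {Z3, Z4, Z8} is needed (dropping Z3 leaves P3 open; dropping Z4 leaves P1 open; dropping Z8 leaves P2 open), so no proper subset is valid.
Among all size-3 subsets of the eligible variables, only {Z3, Z4, Z8} blocks every backdoor path, so it is the unique smallest valid adjustment set.

{Z3, Z4, Z8}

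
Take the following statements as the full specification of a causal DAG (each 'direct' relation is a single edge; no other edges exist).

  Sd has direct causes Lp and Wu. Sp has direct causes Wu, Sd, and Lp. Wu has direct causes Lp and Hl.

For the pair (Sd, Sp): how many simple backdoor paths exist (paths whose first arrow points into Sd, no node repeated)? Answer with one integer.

A backdoor path from Sd to Sp is any simple undirected path whose first edge points into Sd (i.e. leaves Sd via a parent).
Parents of Sd: {Lp, Wu}.
Enumerating:
  P1: Sd <- Lp -> Wu -> Sp
  P2: Sd <- Lp -> Sp
  P3: Sd <- Wu <- Lp -> Sp
  P4: Sd <- Wu -> Sp
That exhausts the simple backdoor paths. Count: 4.

4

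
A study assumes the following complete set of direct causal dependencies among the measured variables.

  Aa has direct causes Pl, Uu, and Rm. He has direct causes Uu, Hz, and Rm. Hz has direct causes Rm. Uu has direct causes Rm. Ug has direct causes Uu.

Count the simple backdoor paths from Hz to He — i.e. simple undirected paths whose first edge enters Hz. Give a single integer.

3

A backdoor path from Hz to He is any simple undirected path whose first edge points into Hz (i.e. leaves Hz via a parent).
Parents of Hz: {Rm}.
Enumerating:
  P1: Hz <- Rm -> Uu -> He
  P2: Hz <- Rm -> He
  P3: Hz <- Rm -> Aa <- Uu -> He
That exhausts the simple backdoor paths. Count: 3.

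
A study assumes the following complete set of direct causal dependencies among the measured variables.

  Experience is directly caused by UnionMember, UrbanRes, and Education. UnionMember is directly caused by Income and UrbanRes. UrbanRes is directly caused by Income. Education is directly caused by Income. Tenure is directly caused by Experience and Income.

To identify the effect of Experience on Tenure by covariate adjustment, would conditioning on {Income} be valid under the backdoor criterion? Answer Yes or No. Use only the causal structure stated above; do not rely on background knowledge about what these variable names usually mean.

Backdoor paths from Experience to Tenure (paths whose first edge points into Experience):
  P1: Experience <- UrbanRes <- Income -> Tenure
  P2: Experience <- UrbanRes -> UnionMember <- Income -> Tenure
  P3: Experience <- Education <- Income -> Tenure
  P4: Experience <- UnionMember <- Income -> Tenure
  P5: Experience <- UnionMember <- UrbanRes <- Income -> Tenure
Condition 1 (no descendant of Experience in the set): holds — descendants of Experience are {Tenure}; none are in {Income}.
Condition 2 (every backdoor path blocked by {Income}):
  P1: blocked at fork node Income ∈ conditioning set.
  P2: blocked at collider UnionMember (neither it nor any descendant is in the conditioning set).
  P3: blocked at fork node Income ∈ conditioning set.
  P4: blocked at fork node Income ∈ conditioning set.
  P5: blocked at fork node Income ∈ conditioning set.
{Income} satisfies the backdoor criterion.

Yes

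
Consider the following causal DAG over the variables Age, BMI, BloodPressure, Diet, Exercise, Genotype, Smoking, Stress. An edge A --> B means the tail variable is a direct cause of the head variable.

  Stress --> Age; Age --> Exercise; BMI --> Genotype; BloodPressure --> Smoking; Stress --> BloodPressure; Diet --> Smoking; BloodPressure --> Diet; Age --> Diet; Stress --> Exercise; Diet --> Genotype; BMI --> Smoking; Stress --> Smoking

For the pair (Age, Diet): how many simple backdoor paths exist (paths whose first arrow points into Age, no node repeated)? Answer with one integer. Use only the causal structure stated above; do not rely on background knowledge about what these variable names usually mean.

A backdoor path from Age to Diet is any simple undirected path whose first edge points into Age (i.e. leaves Age via a parent).
Parents of Age: {Stress}.
Enumerating:
  P1: Age <- Stress -> BloodPressure -> Diet
  P2: Age <- Stress -> BloodPressure -> Smoking <- BMI -> Genotype <- Diet
  P3: Age <- Stress -> BloodPressure -> Smoking <- Diet
  P4: Age <- Stress -> Smoking <- BloodPressure -> Diet
  P5: Age <- Stress -> Smoking <- BMI -> Genotype <- Diet
  P6: Age <- Stress -> Smoking <- Diet
That exhausts the simple backdoor paths. Count: 6.

6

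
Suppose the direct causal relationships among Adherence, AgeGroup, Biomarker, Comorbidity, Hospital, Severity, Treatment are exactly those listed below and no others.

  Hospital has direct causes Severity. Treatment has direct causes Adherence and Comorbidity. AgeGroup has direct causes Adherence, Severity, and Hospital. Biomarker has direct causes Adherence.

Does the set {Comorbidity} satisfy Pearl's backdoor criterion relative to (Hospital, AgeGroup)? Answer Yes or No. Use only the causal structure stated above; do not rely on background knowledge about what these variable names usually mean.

Backdoor paths from Hospital to AgeGroup (paths whose first edge points into Hospital):
  P1: Hospital <- Severity -> AgeGroup
Condition 1 (no descendant of Hospital in the set): holds — descendants of Hospital are {AgeGroup}; none are in {Comorbidity}.
Condition 2 (every backdoor path blocked by {Comorbidity}):
  P1: open — no interior node is in the conditioning set.
{Comorbidity} does not satisfy the backdoor criterion.

No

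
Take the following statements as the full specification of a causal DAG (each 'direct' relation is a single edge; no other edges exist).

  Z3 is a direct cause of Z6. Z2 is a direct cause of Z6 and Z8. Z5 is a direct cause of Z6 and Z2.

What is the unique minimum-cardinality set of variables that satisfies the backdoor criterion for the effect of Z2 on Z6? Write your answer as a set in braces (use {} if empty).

{Z5}

Variables eligible for adjustment (non-descendants of Z2, excluding Z2 and Z6): {Z3, Z5}.
Backdoor paths from Z2 to Z6:
  P1: Z2 <- Z5 -> Z6
The empty set is not sufficient: P1 (Z2 <- Z5 -> Z6) has no collider blocking it and no conditioned non-collider, so it is open.
Try {Z5}:
  P1: blocked at fork node Z5 ∈ conditioning set.
{Z5} contains no descendant of Z2 and blocks every backdoor path.
No other singleton works — e.g. {Z3} leaves P1 open — so {Z5} is the unique smallest valid adjustment set.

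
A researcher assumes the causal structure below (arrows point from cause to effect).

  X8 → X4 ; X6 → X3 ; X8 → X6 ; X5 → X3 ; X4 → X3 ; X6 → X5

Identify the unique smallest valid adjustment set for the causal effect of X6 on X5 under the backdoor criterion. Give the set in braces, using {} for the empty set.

{}

Variables eligible for adjustment (non-descendants of X6, excluding X6 and X5): {X4, X8}.
Backdoor paths from X6 to X5:
  P1: X6 <- X8 -> X4 -> X3 <- X5
Each backdoor path contains an unconditioned collider, so every path is already blocked with the empty conditioning set:
  P1: blocked at collider X3 (neither it nor any descendant is in the conditioning set).
The empty set is therefore the unique smallest valid set.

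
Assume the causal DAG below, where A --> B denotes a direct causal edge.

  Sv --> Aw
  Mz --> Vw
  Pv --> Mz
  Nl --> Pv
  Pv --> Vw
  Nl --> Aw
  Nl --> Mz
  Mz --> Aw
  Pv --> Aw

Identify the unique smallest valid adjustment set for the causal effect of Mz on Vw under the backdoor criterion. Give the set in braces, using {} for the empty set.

{Pv}

Variables eligible for adjustment (non-descendants of Mz, excluding Mz and Vw): {Nl, Pv, Sv}.
Backdoor paths from Mz to Vw:
  P1: Mz <- Nl -> Pv -> Vw
  P2: Mz <- Nl -> Aw <- Pv -> Vw
  P3: Mz <- Pv -> Vw
The empty set is not sufficient: P1 (Mz <- Nl -> Pv -> Vw) has no collider blocking it and no conditioned non-collider, so it is open.
Try {Pv}:
  P1: blocked at chain node Pv ∈ conditioning set.
  P2: blocked at collider Aw (neither it nor any descendant is in the conditioning set).
  P3: blocked at fork node Pv ∈ conditioning set.
{Pv} contains no descendant of Mz and blocks every backdoor path.
No other singleton works — e.g. {Nl} leaves P3 open — so {Pv} is the unique smallest valid adjustment set.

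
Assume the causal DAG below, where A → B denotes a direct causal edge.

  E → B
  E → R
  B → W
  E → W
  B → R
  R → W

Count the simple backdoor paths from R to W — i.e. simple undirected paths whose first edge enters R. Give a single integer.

4

A backdoor path from R to W is any simple undirected path whose first edge points into R (i.e. leaves R via a parent).
Parents of R: {B, E}.
Enumerating:
  P1: R <- E -> B -> W
  P2: R <- E -> W
  P3: R <- B <- E -> W
  P4: R <- B -> W
That exhausts the simple backdoor paths. Count: 4.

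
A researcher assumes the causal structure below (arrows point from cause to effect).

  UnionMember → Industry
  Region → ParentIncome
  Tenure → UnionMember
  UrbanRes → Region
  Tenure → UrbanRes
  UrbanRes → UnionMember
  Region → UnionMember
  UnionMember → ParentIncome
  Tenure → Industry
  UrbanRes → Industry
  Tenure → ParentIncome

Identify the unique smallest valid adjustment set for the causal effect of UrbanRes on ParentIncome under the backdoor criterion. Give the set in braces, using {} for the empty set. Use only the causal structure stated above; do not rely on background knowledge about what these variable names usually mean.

Variables eligible for adjustment (non-descendants of UrbanRes, excluding UrbanRes and ParentIncome): {Tenure}.
Backdoor paths from UrbanRes to ParentIncome:
  P1: UrbanRes <- Tenure -> UnionMember <- Region -> ParentIncome
  P2: UrbanRes <- Tenure -> UnionMember -> ParentIncome
  P3: UrbanRes <- Tenure -> Industry <- UnionMember <- Region -> ParentIncome
  P4: UrbanRes <- Tenure -> Industry <- UnionMember -> ParentIncome
  P5: UrbanRes <- Tenure -> ParentIncome
The empty set is not sufficient: P2 (UrbanRes <- Tenure -> UnionMember -> ParentIncome) has no collider blocking it and no conditioned non-collider, so it is open.
Try {Tenure}:
  P1: blocked at fork node Tenure ∈ conditioning set.
  P2: blocked at fork node Tenure ∈ conditioning set.
  P3: blocked at fork node Tenure ∈ conditioning set.
  P4: blocked at fork node Tenure ∈ conditioning set.
  P5: blocked at fork node Tenure ∈ conditioning set.
{Tenure} contains no descendant of UrbanRes and blocks every backdoor path.
{Tenure} is the unique smallest valid adjustment set.

{Tenure}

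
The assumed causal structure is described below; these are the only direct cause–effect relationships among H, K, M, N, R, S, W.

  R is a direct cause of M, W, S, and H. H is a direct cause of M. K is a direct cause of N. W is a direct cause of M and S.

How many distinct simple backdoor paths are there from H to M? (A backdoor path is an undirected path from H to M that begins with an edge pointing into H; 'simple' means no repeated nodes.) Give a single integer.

A backdoor path from H to M is any simple undirected path whose first edge points into H (i.e. leaves H via a parent).
Parents of H: {R}.
Enumerating:
  P1: H <- R -> W -> M
  P2: H <- R -> S <- W -> M
  P3: H <- R -> M
That exhausts the simple backdoor paths. Count: 3.

3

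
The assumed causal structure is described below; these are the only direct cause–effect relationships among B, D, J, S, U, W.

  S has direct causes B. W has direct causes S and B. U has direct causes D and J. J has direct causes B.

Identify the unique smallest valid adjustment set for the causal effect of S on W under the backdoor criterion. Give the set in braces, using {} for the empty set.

{B}

Variables eligible for adjustment (non-descendants of S, excluding S and W): {B, D, J, U}.
Backdoor paths from S to W:
  P1: S <- B -> W
The empty set is not sufficient: P1 (S <- B -> W) has no collider blocking it and no conditioned non-collider, so it is open.
Try {B}:
  P1: blocked at fork node B ∈ conditioning set.
{B} contains no descendant of S and blocks every backdoor path.
No other singleton works — e.g. {J} leaves P1 open — so {B} is the unique smallest valid adjustment set.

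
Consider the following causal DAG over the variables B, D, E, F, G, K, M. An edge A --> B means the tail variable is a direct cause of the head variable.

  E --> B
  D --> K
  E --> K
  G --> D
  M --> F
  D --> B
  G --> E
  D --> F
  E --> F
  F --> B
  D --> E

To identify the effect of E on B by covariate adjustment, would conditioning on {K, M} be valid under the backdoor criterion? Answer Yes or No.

No

Backdoor paths from E to B (paths whose first edge points into E):
  P1: E <- G -> D -> F -> B
  P2: E <- G -> D -> B
  P3: E <- D -> F -> B
  P4: E <- D -> B
Condition 1 (no descendant of E in the set): FAILS — K is a descendant of E.
Condition 2 (every backdoor path blocked by {K, M}):
  P1: open — no interior node is in the conditioning set.
  P2: open — no interior node is in the conditioning set.
  P3: open — no interior node is in the conditioning set.
  P4: open — no interior node is in the conditioning set.
{K, M} does not satisfy the backdoor criterion.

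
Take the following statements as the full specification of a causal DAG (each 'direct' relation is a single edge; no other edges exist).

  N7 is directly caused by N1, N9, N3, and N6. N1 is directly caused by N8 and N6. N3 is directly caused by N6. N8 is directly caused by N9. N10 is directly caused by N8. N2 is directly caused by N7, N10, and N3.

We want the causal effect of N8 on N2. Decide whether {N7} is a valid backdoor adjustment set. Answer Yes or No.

No

Backdoor paths from N8 to N2 (paths whose first edge points into N8):
  P1: N8 <- N9 -> N7 <- N6 -> N3 -> N2
  P2: N8 <- N9 -> N7 <- N1 <- N6 -> N3 -> N2
  P3: N8 <- N9 -> N7 <- N3 -> N2
  P4: N8 <- N9 -> N7 -> N2
Condition 1 (no descendant of N8 in the set): FAILS — N7 is a descendant of N8.
Condition 2 (every backdoor path blocked by {N7}):
  P1: open — collider(s) N7 are conditioned on (or have a conditioned descendant) and no non-collider on the path is in the set.
  P2: open — collider(s) N7 are conditioned on (or have a conditioned descendant) and no non-collider on the path is in the set.
  P3: open — collider(s) N7 are conditioned on (or have a conditioned descendant) and no non-collider on the path is in the set.
  P4: blocked at chain node N7 ∈ conditioning set.
{N7} does not satisfy the backdoor criterion.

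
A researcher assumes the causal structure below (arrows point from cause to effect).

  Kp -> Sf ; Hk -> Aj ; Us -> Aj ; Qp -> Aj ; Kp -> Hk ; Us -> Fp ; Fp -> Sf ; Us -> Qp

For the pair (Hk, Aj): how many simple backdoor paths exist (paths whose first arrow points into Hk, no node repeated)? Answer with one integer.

A backdoor path from Hk to Aj is any simple undirected path whose first edge points into Hk (i.e. leaves Hk via a parent).
Parents of Hk: {Kp}.
Enumerating:
  P1: Hk <- Kp -> Sf <- Fp <- Us -> Qp -> Aj
  P2: Hk <- Kp -> Sf <- Fp <- Us -> Aj
That exhausts the simple backdoor paths. Count: 2.

2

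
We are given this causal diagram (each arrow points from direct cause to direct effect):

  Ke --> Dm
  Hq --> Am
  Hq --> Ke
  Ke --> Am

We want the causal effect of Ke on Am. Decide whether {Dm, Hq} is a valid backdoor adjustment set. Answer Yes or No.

Backdoor paths from Ke to Am (paths whose first edge points into Ke):
  P1: Ke <- Hq -> Am
Condition 1 (no descendant of Ke in the set): FAILS — Dm is a descendant of Ke.
Condition 2 (every backdoor path blocked by {Dm, Hq}):
  P1: blocked at fork node Hq ∈ conditioning set.
{Dm, Hq} does not satisfy the backdoor criterion.

No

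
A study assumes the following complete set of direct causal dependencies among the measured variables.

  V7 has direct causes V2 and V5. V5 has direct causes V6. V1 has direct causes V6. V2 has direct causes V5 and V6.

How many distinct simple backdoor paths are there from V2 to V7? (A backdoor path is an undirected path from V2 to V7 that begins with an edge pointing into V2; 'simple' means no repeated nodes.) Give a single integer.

2

A backdoor path from V2 to V7 is any simple undirected path whose first edge points into V2 (i.e. leaves V2 via a parent).
Parents of V2: {V5, V6}.
Enumerating:
  P1: V2 <- V6 -> V5 -> V7
  P2: V2 <- V5 -> V7
That exhausts the simple backdoor paths. Count: 2.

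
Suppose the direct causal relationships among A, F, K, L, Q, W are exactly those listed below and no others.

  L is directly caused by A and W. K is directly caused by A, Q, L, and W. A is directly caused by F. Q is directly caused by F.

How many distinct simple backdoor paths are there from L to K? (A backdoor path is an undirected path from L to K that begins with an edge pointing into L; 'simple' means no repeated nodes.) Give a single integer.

A backdoor path from L to K is any simple undirected path whose first edge points into L (i.e. leaves L via a parent).
Parents of L: {A, W}.
Enumerating:
  P1: L <- W -> K
  P2: L <- A <- F -> Q -> K
  P3: L <- A -> K
That exhausts the simple backdoor paths. Count: 3.

3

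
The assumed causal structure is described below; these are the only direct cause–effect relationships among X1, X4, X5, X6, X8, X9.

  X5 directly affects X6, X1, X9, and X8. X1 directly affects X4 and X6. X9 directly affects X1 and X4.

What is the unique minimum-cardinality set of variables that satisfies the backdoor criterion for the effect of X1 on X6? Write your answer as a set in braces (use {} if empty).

{X5}

Variables eligible for adjustment (non-descendants of X1, excluding X1 and X6): {X5, X8, X9}.
Backdoor paths from X1 to X6:
  P1: X1 <- X5 -> X6
  P2: X1 <- X9 <- X5 -> X6
The empty set is not sufficient: P1 (X1 <- X5 -> X6) has no collider blocking it and no conditioned non-collider, so it is open.
Try {X5}:
  P1: blocked at fork node X5 ∈ conditioning set.
  P2: blocked at fork node X5 ∈ conditioning set.
{X5} contains no descendant of X1 and blocks every backdoor path.
No other singleton works — e.g. {X9} leaves P1 open — so {X5} is the unique smallest valid adjustment set.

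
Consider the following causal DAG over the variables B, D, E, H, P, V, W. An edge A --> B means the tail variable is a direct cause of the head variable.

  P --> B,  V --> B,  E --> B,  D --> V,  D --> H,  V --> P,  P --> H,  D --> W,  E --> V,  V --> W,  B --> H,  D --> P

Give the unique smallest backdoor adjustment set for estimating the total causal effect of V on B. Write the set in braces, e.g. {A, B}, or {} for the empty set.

{D, E}

Variables eligible for adjustment (non-descendants of V, excluding V and B): {D, E}.
Backdoor paths from V to B:
  P1: V <- E -> B
  P2: V <- D -> P -> B
  P3: V <- D -> P -> H <- B
  P4: V <- D -> H <- P -> B
  P5: V <- D -> H <- B
The empty set is not sufficient: P1 (V <- E -> B) has no collider blocking it and no conditioned non-collider, so it is open.
Try {D, E}:
  P1: blocked at fork node E ∈ conditioning set.
  P2: blocked at fork node D ∈ conditioning set.
  P3: blocked at fork node D ∈ conditioning set.
  P4: blocked at fork node D ∈ conditioning set.
  P5: blocked at fork node D ∈ conditioning set.
{D, E} contains no descendant of V and blocks every backdoor path.
Every element of {D, E} is needed (dropping D leaves P2 open; dropping E leaves P1 open), so no proper subset is valid.
Among all size-2 subsets of the eligible variables, only {D, E} blocks every backdoor path, so it is the unique smallest valid adjustment set.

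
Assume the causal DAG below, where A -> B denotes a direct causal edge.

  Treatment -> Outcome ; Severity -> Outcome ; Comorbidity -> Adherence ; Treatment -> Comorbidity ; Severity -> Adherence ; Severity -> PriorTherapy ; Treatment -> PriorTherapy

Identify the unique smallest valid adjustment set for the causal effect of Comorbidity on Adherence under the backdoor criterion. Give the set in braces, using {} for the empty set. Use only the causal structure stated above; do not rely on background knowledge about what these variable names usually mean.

{}

Variables eligible for adjustment (non-descendants of Comorbidity, excluding Comorbidity and Adherence): {Outcome, PriorTherapy, Severity, Treatment}.
Backdoor paths from Comorbidity to Adherence:
  P1: Comorbidity <- Treatment -> Outcome <- Severity -> Adherence
  P2: Comorbidity <- Treatment -> PriorTherapy <- Severity -> Adherence
Each backdoor path contains an unconditioned collider, so every path is already blocked with the empty conditioning set:
  P1: blocked at collider Outcome (neither it nor any descendant is in the conditioning set).
  P2: blocked at collider PriorTherapy (neither it nor any descendant is in the conditioning set).
The empty set is therefore the unique smallest valid set.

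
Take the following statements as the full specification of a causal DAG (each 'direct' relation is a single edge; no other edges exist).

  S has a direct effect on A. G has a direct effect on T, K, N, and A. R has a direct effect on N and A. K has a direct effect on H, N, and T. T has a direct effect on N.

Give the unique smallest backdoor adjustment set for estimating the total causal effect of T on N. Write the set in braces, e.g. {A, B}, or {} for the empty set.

Variables eligible for adjustment (non-descendants of T, excluding T and N): {A, G, H, K, R, S}.
Backdoor paths from T to N:
  P1: T <- G -> K -> N
  P2: T <- G -> A <- R -> N
  P3: T <- G -> N
  P4: T <- K <- G -> A <- R -> N
  P5: T <- K <- G -> N
  P6: T <- K -> N
The empty set is not sufficient: P1 (T <- G -> K -> N) has no collider blocking it and no conditioned non-collider, so it is open.
Try {G, K}:
  P1: blocked at fork node G ∈ conditioning set.
  P2: blocked at fork node G ∈ conditioning set.
  P3: blocked at fork node G ∈ conditioning set.
  P4: blocked at chain node K ∈ conditioning set.
  P5: blocked at chain node K ∈ conditioning set.
  P6: blocked at fork node K ∈ conditioning set.
{G, K} contains no descendant of T and blocks every backdoor path.
Every element of {G, K} is needed (dropping G leaves P3 open; dropping K leaves P6 open), so no proper subset is valid.
Among all size-2 subsets of the eligible variables, only {G, K} blocks every backdoor path, so it is the unique smallest valid adjustment set.

{G, K}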